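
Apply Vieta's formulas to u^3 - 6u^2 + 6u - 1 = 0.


Monic cubic u^3+bu^2+cu+d=0: sum=-b, pairwise sum=c, product=-d.
b=-6, c=6, d=-1
r1+r2+r3 = 6
r1r2+r1r3+r2r3 = 6
r1r2r3 = 1


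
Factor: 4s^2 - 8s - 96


Roots satisfy r1 + r2 = -b/a = 2 and r1*r2 = c/a = -24.
So r1 = -4, r2 = 6.
4s^2 - 8s - 96 = 4(s - r1)(s - r2) = 4(s + 4)(s - 6)


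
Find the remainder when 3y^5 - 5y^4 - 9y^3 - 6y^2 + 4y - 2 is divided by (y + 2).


By the Remainder Theorem, the remainder equals p(-2):
  3*(-2)^5 = -96
  -5*(-2)^4 = -80
  -9*(-2)^3 = 72
  -6*(-2)^2 = -24
  4*(-2)^1 = -8
  constant: -2
Sum: -96 - 80 + 72 - 24 - 8 - 2 = -138


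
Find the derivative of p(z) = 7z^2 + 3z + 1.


Apply the power rule term by term:
  d/dz(7z^2) = 14z
  d/dz(3z) = 3
  d/dz(1) = 0
p'(z) = 14z + 3


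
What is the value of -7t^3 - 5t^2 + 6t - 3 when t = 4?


Using direct substitution:
  -7 * (4)^3 = -448
  -5 * (4)^2 = -80
  6 * (4)^1 = 24
  constant: -3
Sum = -448 - 80 + 24 - 3 = -507


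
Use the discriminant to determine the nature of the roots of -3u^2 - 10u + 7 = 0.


D = b^2 - 4ac = (-10)^2 - 4(-3)(7) = 100 + 84 = 184
Since D > 0: two distinct irrational roots


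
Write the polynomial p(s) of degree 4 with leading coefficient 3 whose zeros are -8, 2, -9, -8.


p(s) = 3(s + 8)(s - 2)(s + 9)(s + 8)
Expand: 3s^4 + 69s^3 + 474s^2 + 480s - 3456


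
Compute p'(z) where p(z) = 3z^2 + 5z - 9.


Apply the power rule term by term:
  d/dz(3z^2) = 6z
  d/dz(5z) = 5
  d/dz(-9) = 0
p'(z) = 6z + 5


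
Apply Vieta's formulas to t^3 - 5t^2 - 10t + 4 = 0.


Monic cubic t^3+bt^2+ct+d=0: sum=-b, pairwise sum=c, product=-d.
b=-5, c=-10, d=4
r1+r2+r3 = 5
r1r2+r1r3+r2r3 = -10
r1r2r3 = -4


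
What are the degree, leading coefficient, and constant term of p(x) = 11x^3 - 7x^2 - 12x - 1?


Highest power of x is 3, with coefficient 11. Constant term is -1.
Degree = 3, leading coefficient = 11, constant term = -1


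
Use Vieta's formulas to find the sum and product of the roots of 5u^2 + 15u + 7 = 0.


For au^2+bu+c=0: sum = -b/a, product = c/a.
a=5, b=15, c=7
Sum = -(15)/5 = -3
Product = (7)/5 = 7/5


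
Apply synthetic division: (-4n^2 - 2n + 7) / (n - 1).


Synthetic division with c = 1. Coefficients: -4, -2, 7
Bring down -4.
  -4 * 1 = -4; -4 - 2 = -6
  -6 * 1 = -6; -6 + 7 = 1
Quotient: -4n - 6, Remainder: 1


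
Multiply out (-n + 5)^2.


Expand (-n + 5)^2 by repeated multiplication:
= n^2 - 10n + 25


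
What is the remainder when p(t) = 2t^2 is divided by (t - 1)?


By the Remainder Theorem, the remainder equals p(1):
  2*(1)^2 = 2
  0*(1)^1 = 0
  constant: 0
Sum: 2 + 0 + 0 = 2


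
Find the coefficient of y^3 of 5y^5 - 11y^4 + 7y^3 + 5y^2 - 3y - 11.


Read off the coefficient of y^3: 7


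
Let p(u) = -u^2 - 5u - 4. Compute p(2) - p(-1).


p(2) = -18
p(-1) = 0
p(2) - p(-1) = -18 = -18


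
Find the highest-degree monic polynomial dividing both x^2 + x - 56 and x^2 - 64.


Factor each:
  x^2 + x - 56 = (x + 8)(x - 7)
  x^2 - 64 = (x + 8)(x - 8)
Common monic factor: x + 8


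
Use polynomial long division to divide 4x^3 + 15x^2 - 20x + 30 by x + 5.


(4x^3 + 15x^2 - 20x + 30) / (x + 5)
Step 1: 4x^2 * (x + 5) = 4x^3 + 20x^2; subtract.
Step 2: -5x * (x + 5) = -5x^2 - 25x; subtract.
Step 3: 5 * (x + 5) = 5x + 25; subtract.
Quotient: 4x^2 - 5x + 5, Remainder: 5


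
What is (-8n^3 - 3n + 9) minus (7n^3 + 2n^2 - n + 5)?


Distribute the minus sign:
  (-8n^3 - 3n + 9)
- (7n^3 + 2n^2 - n + 5)
Negate second polynomial: -7n^3 - 2n^2 + n - 5
Add: -15n^3 - 2n^2 - 2n + 4


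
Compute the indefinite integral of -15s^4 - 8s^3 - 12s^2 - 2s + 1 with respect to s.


Reverse power rule on each term:
  ∫ -15s^4 ds = -3s^5
  ∫ -8s^3 ds = -2s^4
  ∫ -12s^2 ds = -4s^3
  ∫ -2s ds = -s^2
  ∫ 1 ds = s
F(s) = -3s^5 - 2s^4 - 4s^3 - s^2 + s + C


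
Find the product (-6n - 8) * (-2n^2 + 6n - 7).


Distribute each term of the first polynomial:
  (-6n)(-2n^2 + 6n - 7) = 12n^3 - 36n^2 + 42n
  (-8)(-2n^2 + 6n - 7) = 16n^2 - 48n + 56
Sum: 12n^3 - 20n^2 - 6n + 56


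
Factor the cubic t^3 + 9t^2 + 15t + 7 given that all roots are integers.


Try integer roots (divisors of 7). t=-1: p(-1)=0.
Divide out (t + 1): quotient is t^2 + 8t + 7.
Factor the quadratic: (t + 1)(t + 7)
Result: (t + 1)(t + 1)(t + 7)


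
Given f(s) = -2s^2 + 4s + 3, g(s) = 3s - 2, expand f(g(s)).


Substitute g(s) into f:
f(g(s)) = -2*(3s - 2)^2 + 4*(3s - 2) + 3
(3s - 2)^2 = 9s^2 - 12s + 4
Expand and combine: -18s^2 + 36s - 13


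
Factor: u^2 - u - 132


Roots satisfy r1 + r2 = -b/a = 1 and r1*r2 = c/a = -132.
So r1 = -11, r2 = 12.
u^2 - u - 132 = (u - r1)(u - r2) = (u + 11)(u - 12)


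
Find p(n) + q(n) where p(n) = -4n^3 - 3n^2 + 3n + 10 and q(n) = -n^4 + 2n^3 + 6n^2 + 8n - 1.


Align terms by degree and add:
  -4n^3 - 3n^2 + 3n + 10
  -n^4 + 2n^3 + 6n^2 + 8n - 1
= -n^4 - 2n^3 + 3n^2 + 11n + 9


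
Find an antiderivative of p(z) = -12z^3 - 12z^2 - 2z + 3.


Reverse power rule on each term:
  ∫ -12z^3 dz = -3z^4
  ∫ -12z^2 dz = -4z^3
  ∫ -2z dz = -z^2
  ∫ 3 dz = 3z
F(z) = -3z^4 - 4z^3 - z^2 + 3z + C


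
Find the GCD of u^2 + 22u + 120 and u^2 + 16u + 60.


Factor each:
  u^2 + 22u + 120 = (u + 10)(u + 12)
  u^2 + 16u + 60 = (u + 10)(u + 6)
Common monic factor: u + 10


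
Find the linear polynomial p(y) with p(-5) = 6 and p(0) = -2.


p(y) = my + b. Using p(-5)=6, p(0)=-2:
m = (6 + 2)/(-5) = 8/-5 = -8/5
b = 6 - m*(-5) = 6 - 8 = -2
p(y) = -(8/5)y - 2


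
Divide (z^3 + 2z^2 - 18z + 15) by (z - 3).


(z^3 + 2z^2 - 18z + 15) / (z - 3)
Step 1: z^2 * (z - 3) = z^3 - 3z^2; subtract.
Step 2: 5z * (z - 3) = 5z^2 - 15z; subtract.
Step 3: -3 * (z - 3) = -3z + 9; subtract.
Quotient: z^2 + 5z - 3, Remainder: 6


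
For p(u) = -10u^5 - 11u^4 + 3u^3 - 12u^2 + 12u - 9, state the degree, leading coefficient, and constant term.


Highest power of u is 5, with coefficient -10. Constant term is -9.
Degree = 5, leading coefficient = -10, constant term = -9


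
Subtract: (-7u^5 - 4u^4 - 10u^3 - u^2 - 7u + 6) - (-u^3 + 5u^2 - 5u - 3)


Distribute the minus sign:
  (-7u^5 - 4u^4 - 10u^3 - u^2 - 7u + 6)
- (-u^3 + 5u^2 - 5u - 3)
Negate second polynomial: u^3 - 5u^2 + 5u + 3
Add: -7u^5 - 4u^4 - 9u^3 - 6u^2 - 2u + 9


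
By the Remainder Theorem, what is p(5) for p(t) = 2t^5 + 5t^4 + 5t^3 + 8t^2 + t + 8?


By the Remainder Theorem, the remainder equals p(5):
  2*(5)^5 = 6250
  5*(5)^4 = 3125
  5*(5)^3 = 625
  8*(5)^2 = 200
  1*(5)^1 = 5
  constant: 8
Sum: 6250 + 3125 + 625 + 200 + 5 + 8 = 10213


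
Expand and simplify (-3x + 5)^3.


Expand (-3x + 5)^3 by repeated multiplication:
  (-3x + 5)^2 = 9x^2 - 30x + 25
= -27x^3 + 135x^2 - 225x + 125


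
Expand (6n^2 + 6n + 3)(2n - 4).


Distribute each term of the first polynomial:
  (6n^2)(2n - 4) = 12n^3 - 24n^2
  (6n)(2n - 4) = 12n^2 - 24n
  (3)(2n - 4) = 6n - 12
Sum: 12n^3 - 12n^2 - 18n - 12


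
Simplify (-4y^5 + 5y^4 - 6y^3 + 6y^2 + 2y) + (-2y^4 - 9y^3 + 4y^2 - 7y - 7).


Align terms by degree and add:
  -4y^5 + 5y^4 - 6y^3 + 6y^2 + 2y
  -2y^4 - 9y^3 + 4y^2 - 7y - 7
= -4y^5 + 3y^4 - 15y^3 + 10y^2 - 5y - 7


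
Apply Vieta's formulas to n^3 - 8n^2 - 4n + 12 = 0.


Monic cubic n^3+bn^2+cn+d=0: sum=-b, pairwise sum=c, product=-d.
b=-8, c=-4, d=12
r1+r2+r3 = 8
r1r2+r1r3+r2r3 = -4
r1r2r3 = -12


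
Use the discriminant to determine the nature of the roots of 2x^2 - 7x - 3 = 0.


D = b^2 - 4ac = (-7)^2 - 4(2)(-3) = 49 + 24 = 73
Since D > 0: two distinct irrational roots


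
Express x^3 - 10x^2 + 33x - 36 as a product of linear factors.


Try integer roots (divisors of -36). x=3: p(3)=0.
Divide out (x - 3): quotient is x^2 - 7x + 12.
Factor the quadratic: (x - 3)(x - 4)
Result: (x - 3)(x - 3)(x - 4)


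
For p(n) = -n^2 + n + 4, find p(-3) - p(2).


p(-3) = -8
p(2) = 2
p(-3) - p(2) = -8 - 2 = -10


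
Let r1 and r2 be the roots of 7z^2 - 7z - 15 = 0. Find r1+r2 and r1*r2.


For az^2+bz+c=0: sum = -b/a, product = c/a.
a=7, b=-7, c=-15
Sum = -(-7)/7 = 1
Product = (-15)/7 = -15/7


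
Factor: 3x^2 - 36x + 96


Roots satisfy r1 + r2 = -b/a = 12 and r1*r2 = c/a = 32.
So r1 = 8, r2 = 4.
3x^2 - 36x + 96 = 3(x - r1)(x - r2) = 3(x - 8)(x - 4)


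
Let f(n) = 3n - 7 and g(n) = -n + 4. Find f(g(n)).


Substitute g(n) into f:
f(g(n)) = 3*(-n + 4) + (-7)
Expand and combine: -3n + 5


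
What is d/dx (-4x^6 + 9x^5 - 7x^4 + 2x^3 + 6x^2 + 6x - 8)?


Apply the power rule term by term:
  d/dx(-4x^6) = -24x^5
  d/dx(9x^5) = 45x^4
  d/dx(-7x^4) = -28x^3
  d/dx(2x^3) = 6x^2
  d/dx(6x^2) = 12x
  d/dx(6x) = 6
  d/dx(-8) = 0
p'(x) = -24x^5 + 45x^4 - 28x^3 + 6x^2 + 12x + 6


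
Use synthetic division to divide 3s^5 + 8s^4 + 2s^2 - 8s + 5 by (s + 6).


Synthetic division with c = -6. Coefficients: 3, 8, 0, 2, -8, 5
Bring down 3.
  3 * -6 = -18; -18 + 8 = -10
  -10 * -6 = 60; 60 + 0 = 60
  60 * -6 = -360; -360 + 2 = -358
  -358 * -6 = 2148; 2148 - 8 = 2140
  2140 * -6 = -12840; -12840 + 5 = -12835
Quotient: 3s^4 - 10s^3 + 60s^2 - 358s + 2140, Remainder: -12835


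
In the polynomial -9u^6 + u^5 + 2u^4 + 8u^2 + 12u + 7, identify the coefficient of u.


Read off the coefficient of u: 12


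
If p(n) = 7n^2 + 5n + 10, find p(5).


Using direct substitution:
  7 * (5)^2 = 175
  5 * (5)^1 = 25
  constant: 10
Sum = 175 + 25 + 10 = 210


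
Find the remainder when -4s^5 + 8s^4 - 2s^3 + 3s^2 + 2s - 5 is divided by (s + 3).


By the Remainder Theorem, the remainder equals p(-3):
  -4*(-3)^5 = 972
  8*(-3)^4 = 648
  -2*(-3)^3 = 54
  3*(-3)^2 = 27
  2*(-3)^1 = -6
  constant: -5
Sum: 972 + 648 + 54 + 27 - 6 - 5 = 1690


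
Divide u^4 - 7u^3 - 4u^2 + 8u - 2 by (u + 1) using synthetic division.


Synthetic division with c = -1. Coefficients: 1, -7, -4, 8, -2
Bring down 1.
  1 * -1 = -1; -1 - 7 = -8
  -8 * -1 = 8; 8 - 4 = 4
  4 * -1 = -4; -4 + 8 = 4
  4 * -1 = -4; -4 - 2 = -6
Quotient: u^3 - 8u^2 + 4u + 4, Remainder: -6


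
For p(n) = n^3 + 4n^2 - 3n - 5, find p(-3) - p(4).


p(-3) = 13
p(4) = 111
p(-3) - p(4) = 13 - 111 = -98


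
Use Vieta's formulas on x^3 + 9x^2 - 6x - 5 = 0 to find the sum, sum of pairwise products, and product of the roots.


Monic cubic x^3+bx^2+cx+d=0: sum=-b, pairwise sum=c, product=-d.
b=9, c=-6, d=-5
r1+r2+r3 = -9
r1r2+r1r3+r2r3 = -6
r1r2r3 = 5


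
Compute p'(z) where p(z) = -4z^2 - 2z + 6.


Apply the power rule term by term:
  d/dz(-4z^2) = -8z
  d/dz(-2z) = -2
  d/dz(6) = 0
p'(z) = -8z - 2


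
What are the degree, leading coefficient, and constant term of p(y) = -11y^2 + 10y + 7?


Highest power of y is 2, with coefficient -11. Constant term is 7.
Degree = 2, leading coefficient = -11, constant term = 7


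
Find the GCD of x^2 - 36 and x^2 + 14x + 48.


Factor each:
  x^2 - 36 = (x + 6)(x - 6)
  x^2 + 14x + 48 = (x + 6)(x + 8)
Common monic factor: x + 6


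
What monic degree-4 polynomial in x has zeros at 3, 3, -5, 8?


p(x) = (x - 3)(x - 3)(x + 5)(x - 8)
Expand: x^4 - 9x^3 - 13x^2 + 213x - 360


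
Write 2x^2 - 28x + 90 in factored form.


Roots satisfy r1 + r2 = -b/a = 14 and r1*r2 = c/a = 45.
So r1 = 5, r2 = 9.
2x^2 - 28x + 90 = 2(x - r1)(x - r2) = 2(x - 5)(x - 9)


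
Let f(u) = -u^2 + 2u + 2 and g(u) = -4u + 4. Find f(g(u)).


Substitute g(u) into f:
f(g(u)) = -1*(-4u + 4)^2 + 2*(-4u + 4) + 2
(-4u + 4)^2 = 16u^2 - 32u + 16
Expand and combine: -16u^2 + 24u - 6


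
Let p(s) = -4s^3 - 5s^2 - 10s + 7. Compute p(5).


Using direct substitution:
  -4 * (5)^3 = -500
  -5 * (5)^2 = -125
  -10 * (5)^1 = -50
  constant: 7
Sum = -500 - 125 - 50 + 7 = -668


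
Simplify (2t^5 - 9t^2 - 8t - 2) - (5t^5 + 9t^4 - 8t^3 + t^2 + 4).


Distribute the minus sign:
  (2t^5 - 9t^2 - 8t - 2)
- (5t^5 + 9t^4 - 8t^3 + t^2 + 4)
Negate second polynomial: -5t^5 - 9t^4 + 8t^3 - t^2 - 4
Add: -3t^5 - 9t^4 + 8t^3 - 10t^2 - 8t - 6


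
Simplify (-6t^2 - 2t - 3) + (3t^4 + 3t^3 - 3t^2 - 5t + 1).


Align terms by degree and add:
  -6t^2 - 2t - 3
+ 3t^4 + 3t^3 - 3t^2 - 5t + 1
= 3t^4 + 3t^3 - 9t^2 - 7t - 2


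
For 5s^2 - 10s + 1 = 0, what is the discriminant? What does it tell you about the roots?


D = b^2 - 4ac = (-10)^2 - 4(5)(1) = 100 - 20 = 80
Since D > 0: two distinct irrational roots


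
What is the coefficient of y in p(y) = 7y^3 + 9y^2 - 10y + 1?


Read off the coefficient of y: -10


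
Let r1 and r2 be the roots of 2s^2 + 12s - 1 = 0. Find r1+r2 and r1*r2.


For as^2+bs+c=0: sum = -b/a, product = c/a.
a=2, b=12, c=-1
Sum = -(12)/2 = -6
Product = (-1)/2 = -1/2


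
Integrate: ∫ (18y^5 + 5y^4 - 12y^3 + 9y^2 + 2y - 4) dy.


Reverse power rule on each term:
  ∫ 18y^5 dy = 3y^6
  ∫ 5y^4 dy = y^5
  ∫ -12y^3 dy = -3y^4
  ∫ 9y^2 dy = 3y^3
  ∫ 2y dy = y^2
  ∫ -4 dy = -4y
F(y) = 3y^6 + y^5 - 3y^4 + 3y^3 + y^2 - 4y + C


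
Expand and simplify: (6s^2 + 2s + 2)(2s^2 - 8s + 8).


Distribute each term of the first polynomial:
  (6s^2)(2s^2 - 8s + 8) = 12s^4 - 48s^3 + 48s^2
  (2s)(2s^2 - 8s + 8) = 4s^3 - 16s^2 + 16s
  (2)(2s^2 - 8s + 8) = 4s^2 - 16s + 16
Sum: 12s^4 - 44s^3 + 36s^2 + 16


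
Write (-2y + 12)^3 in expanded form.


Expand (-2y + 12)^3 by repeated multiplication:
  (-2y + 12)^2 = 4y^2 - 48y + 144
= -8y^3 + 144y^2 - 864y + 1728


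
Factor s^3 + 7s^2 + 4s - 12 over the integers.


Try integer roots (divisors of -12). s=-2: p(-2)=0.
Divide out (s + 2): quotient is s^2 + 5s - 6.
Factor the quadratic: (s - 1)(s + 6)
Result: (s + 2)(s - 1)(s + 6)


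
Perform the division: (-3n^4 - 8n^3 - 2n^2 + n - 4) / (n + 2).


(-3n^4 - 8n^3 - 2n^2 + n - 4) / (n + 2)
Step 1: -3n^3 * (n + 2) = -3n^4 - 6n^3; subtract.
Step 2: -2n^2 * (n + 2) = -2n^3 - 4n^2; subtract.
Step 3: 2n * (n + 2) = 2n^2 + 4n; subtract.
Step 4: -3 * (n + 2) = -3n - 6; subtract.
Quotient: -3n^3 - 2n^2 + 2n - 3, Remainder: 2


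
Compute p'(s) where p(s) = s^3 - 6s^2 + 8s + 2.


Apply the power rule term by term:
  d/ds(s^3) = 3s^2
  d/ds(-6s^2) = -12s
  d/ds(8s) = 8
  d/ds(2) = 0
p'(s) = 3s^2 - 12s + 8


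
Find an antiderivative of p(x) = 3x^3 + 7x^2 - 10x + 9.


Reverse power rule on each term:
  ∫ 3x^3 dx = (3/4)x^4
  ∫ 7x^2 dx = (7/3)x^3
  ∫ -10x dx = -5x^2
  ∫ 9 dx = 9x
F(x) = (3/4)x^4 + (7/3)x^3 - 5x^2 + 9x + C


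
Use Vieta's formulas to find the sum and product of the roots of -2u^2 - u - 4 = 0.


For au^2+bu+c=0: sum = -b/a, product = c/a.
a=-2, b=-1, c=-4
Sum = -(-1)/-2 = -1/2
Product = (-4)/-2 = 2


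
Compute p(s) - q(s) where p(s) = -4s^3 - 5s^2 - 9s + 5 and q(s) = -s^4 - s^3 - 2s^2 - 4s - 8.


Distribute the minus sign:
  (-4s^3 - 5s^2 - 9s + 5)
- (-s^4 - s^3 - 2s^2 - 4s - 8)
Negate second polynomial: s^4 + s^3 + 2s^2 + 4s + 8
Add: s^4 - 3s^3 - 3s^2 - 5s + 13


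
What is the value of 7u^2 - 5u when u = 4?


Using direct substitution:
  7 * (4)^2 = 112
  -5 * (4)^1 = -20
  constant: 0
Sum = 112 - 20 + 0 = 92


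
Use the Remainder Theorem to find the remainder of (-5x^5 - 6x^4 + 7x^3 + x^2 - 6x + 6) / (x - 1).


By the Remainder Theorem, the remainder equals p(1):
  -5*(1)^5 = -5
  -6*(1)^4 = -6
  7*(1)^3 = 7
  1*(1)^2 = 1
  -6*(1)^1 = -6
  constant: 6
Sum: -5 - 6 + 7 + 1 - 6 + 6 = -3


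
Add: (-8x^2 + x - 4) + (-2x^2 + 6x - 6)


Align terms by degree and add:
  -8x^2 + x - 4
  -2x^2 + 6x - 6
= -10x^2 + 7x - 10


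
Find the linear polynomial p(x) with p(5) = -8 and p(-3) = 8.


p(x) = mx + b. Using p(5)=-8, p(-3)=8:
m = (-8 - 8)/(5 + 3) = -16/8 = -2
b = -8 - m*(5) = -8 + 10 = 2
p(x) = -2x + 2


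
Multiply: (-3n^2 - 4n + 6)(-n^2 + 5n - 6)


Distribute each term of the first polynomial:
  (-3n^2)(-n^2 + 5n - 6) = 3n^4 - 15n^3 + 18n^2
  (-4n)(-n^2 + 5n - 6) = 4n^3 - 20n^2 + 24n
  (6)(-n^2 + 5n - 6) = -6n^2 + 30n - 36
Sum: 3n^4 - 11n^3 - 8n^2 + 54n - 36


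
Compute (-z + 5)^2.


Expand (-z + 5)^2 by repeated multiplication:
= z^2 - 10z + 25


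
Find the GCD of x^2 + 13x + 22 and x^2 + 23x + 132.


Factor each:
  x^2 + 13x + 22 = (x + 11)(x + 2)
  x^2 + 23x + 132 = (x + 11)(x + 12)
Common monic factor: x + 11


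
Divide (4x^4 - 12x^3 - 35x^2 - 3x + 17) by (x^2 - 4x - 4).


(4x^4 - 12x^3 - 35x^2 - 3x + 17) / (x^2 - 4x - 4)
Step 1: 4x^2 * (x^2 - 4x - 4) = 4x^4 - 16x^3 - 16x^2; subtract.
Step 2: 4x * (x^2 - 4x - 4) = 4x^3 - 16x^2 - 16x; subtract.
Step 3: -3 * (x^2 - 4x - 4) = -3x^2 + 12x + 12; subtract.
Quotient: 4x^2 + 4x - 3, Remainder: x + 5


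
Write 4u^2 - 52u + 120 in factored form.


Roots satisfy r1 + r2 = -b/a = 13 and r1*r2 = c/a = 30.
So r1 = 3, r2 = 10.
4u^2 - 52u + 120 = 4(u - r1)(u - r2) = 4(u - 3)(u - 10)


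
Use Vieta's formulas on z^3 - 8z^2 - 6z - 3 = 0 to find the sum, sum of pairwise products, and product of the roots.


Monic cubic z^3+bz^2+cz+d=0: sum=-b, pairwise sum=c, product=-d.
b=-8, c=-6, d=-3
r1+r2+r3 = 8
r1r2+r1r3+r2r3 = -6
r1r2r3 = 3


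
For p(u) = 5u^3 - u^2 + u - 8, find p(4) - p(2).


p(4) = 300
p(2) = 30
p(4) - p(2) = 300 - 30 = 270


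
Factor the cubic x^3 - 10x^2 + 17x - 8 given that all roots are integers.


Try integer roots (divisors of -8). x=1: p(1)=0.
Divide out (x - 1): quotient is x^2 - 9x + 8.
Factor the quadratic: (x - 8)(x - 1)
Result: (x - 1)(x - 8)(x - 1)


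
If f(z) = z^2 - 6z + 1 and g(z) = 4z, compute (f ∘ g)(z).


Substitute g(z) into f:
f(g(z)) = 1*(4z)^2 + (-6)*(4z) + 1
(4z)^2 = 16z^2
Expand and combine: 16z^2 - 24z + 1


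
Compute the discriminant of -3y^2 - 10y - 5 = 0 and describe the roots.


D = b^2 - 4ac = (-10)^2 - 4(-3)(-5) = 100 - 60 = 40
Since D > 0: two distinct irrational roots


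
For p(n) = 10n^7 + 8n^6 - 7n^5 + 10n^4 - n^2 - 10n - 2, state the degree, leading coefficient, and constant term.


Highest power of n is 7, with coefficient 10. Constant term is -2.
Degree = 7, leading coefficient = 10, constant term = -2


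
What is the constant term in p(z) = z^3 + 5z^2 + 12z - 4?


Read off the constant term: -4


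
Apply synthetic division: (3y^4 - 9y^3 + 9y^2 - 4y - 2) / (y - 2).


Synthetic division with c = 2. Coefficients: 3, -9, 9, -4, -2
Bring down 3.
  3 * 2 = 6; 6 - 9 = -3
  -3 * 2 = -6; -6 + 9 = 3
  3 * 2 = 6; 6 - 4 = 2
  2 * 2 = 4; 4 - 2 = 2
Quotient: 3y^3 - 3y^2 + 3y + 2, Remainder: 2


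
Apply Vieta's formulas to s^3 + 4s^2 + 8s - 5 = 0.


Monic cubic s^3+bs^2+cs+d=0: sum=-b, pairwise sum=c, product=-d.
b=4, c=8, d=-5
r1+r2+r3 = -4
r1r2+r1r3+r2r3 = 8
r1r2r3 = 5


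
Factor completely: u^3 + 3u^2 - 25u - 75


Try integer roots (divisors of -75). u=-3: p(-3)=0.
Divide out (u + 3): quotient is u^2 - 25.
Factor the quadratic: (u - 5)(u + 5)
Result: (u + 3)(u - 5)(u + 5)


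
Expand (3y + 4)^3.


Expand (3y + 4)^3 by repeated multiplication:
  (3y + 4)^2 = 9y^2 + 24y + 16
= 27y^3 + 108y^2 + 144y + 64


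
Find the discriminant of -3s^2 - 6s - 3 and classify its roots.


D = b^2 - 4ac = (-6)^2 - 4(-3)(-3) = 36 - 36 = 0
Since D = 0: one repeated real root


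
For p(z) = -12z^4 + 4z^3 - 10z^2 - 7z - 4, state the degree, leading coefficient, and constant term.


Highest power of z is 4, with coefficient -12. Constant term is -4.
Degree = 4, leading coefficient = -12, constant term = -4


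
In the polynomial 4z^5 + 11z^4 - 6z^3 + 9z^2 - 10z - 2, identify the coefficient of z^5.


Read off the coefficient of z^5: 4


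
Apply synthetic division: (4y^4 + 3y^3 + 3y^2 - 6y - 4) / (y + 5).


Synthetic division with c = -5. Coefficients: 4, 3, 3, -6, -4
Bring down 4.
  4 * -5 = -20; -20 + 3 = -17
  -17 * -5 = 85; 85 + 3 = 88
  88 * -5 = -440; -440 - 6 = -446
  -446 * -5 = 2230; 2230 - 4 = 2226
Quotient: 4y^3 - 17y^2 + 88y - 446, Remainder: 2226


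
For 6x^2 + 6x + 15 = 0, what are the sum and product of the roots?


For ax^2+bx+c=0: sum = -b/a, product = c/a.
a=6, b=6, c=15
Sum = -(6)/6 = -1
Product = (15)/6 = 5/2


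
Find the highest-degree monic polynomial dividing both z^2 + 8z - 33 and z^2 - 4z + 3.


Factor each:
  z^2 + 8z - 33 = (z - 3)(z + 11)
  z^2 - 4z + 3 = (z - 3)(z - 1)
Common monic factor: z - 3


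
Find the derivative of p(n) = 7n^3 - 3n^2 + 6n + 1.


Apply the power rule term by term:
  d/dn(7n^3) = 21n^2
  d/dn(-3n^2) = -6n
  d/dn(6n) = 6
  d/dn(1) = 0
p'(n) = 21n^2 - 6n + 6


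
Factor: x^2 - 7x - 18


Roots satisfy r1 + r2 = -b/a = 7 and r1*r2 = c/a = -18.
So r1 = -2, r2 = 9.
x^2 - 7x - 18 = (x - r1)(x - r2) = (x + 2)(x - 9)


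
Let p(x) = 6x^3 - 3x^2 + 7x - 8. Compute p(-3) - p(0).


p(-3) = -218
p(0) = -8
p(-3) - p(0) = -218 + 8 = -210


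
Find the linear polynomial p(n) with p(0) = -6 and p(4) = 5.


p(n) = mn + b. Using p(0)=-6, p(4)=5:
m = (-6 - 5)/(0 - 4) = -11/-4 = 11/4
b = -6 - m*(0) = -6 = -6
p(n) = (11/4)n - 6


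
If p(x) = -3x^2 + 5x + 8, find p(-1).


Using direct substitution:
  -3 * (-1)^2 = -3
  5 * (-1)^1 = -5
  constant: 8
Sum = -3 - 5 + 8 = 0


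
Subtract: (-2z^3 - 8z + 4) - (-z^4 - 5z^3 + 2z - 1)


Distribute the minus sign:
  (-2z^3 - 8z + 4)
- (-z^4 - 5z^3 + 2z - 1)
Negate second polynomial: z^4 + 5z^3 - 2z + 1
Add: z^4 + 3z^3 - 10z + 5


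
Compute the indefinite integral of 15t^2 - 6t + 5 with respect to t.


Reverse power rule on each term:
  ∫ 15t^2 dt = 5t^3
  ∫ -6t dt = -3t^2
  ∫ 5 dt = 5t
F(t) = 5t^3 - 3t^2 + 5t + C


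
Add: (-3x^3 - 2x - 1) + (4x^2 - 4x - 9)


Align terms by degree and add:
  -3x^3 - 2x - 1
+ 4x^2 - 4x - 9
= -3x^3 + 4x^2 - 6x - 10


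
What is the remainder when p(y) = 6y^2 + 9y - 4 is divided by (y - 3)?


By the Remainder Theorem, the remainder equals p(3):
  6*(3)^2 = 54
  9*(3)^1 = 27
  constant: -4
Sum: 54 + 27 - 4 = 77


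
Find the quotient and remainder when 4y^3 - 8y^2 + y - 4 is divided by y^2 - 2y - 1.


(4y^3 - 8y^2 + y - 4) / (y^2 - 2y - 1)
Step 1: 4y * (y^2 - 2y - 1) = 4y^3 - 8y^2 - 4y; subtract.
Step 2: 0 * (y^2 - 2y - 1) = 0; subtract.
Quotient: 4y, Remainder: 5y - 4


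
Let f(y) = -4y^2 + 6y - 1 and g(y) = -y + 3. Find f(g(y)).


Substitute g(y) into f:
f(g(y)) = -4*(-y + 3)^2 + 6*(-y + 3) + (-1)
(-y + 3)^2 = y^2 - 6y + 9
Expand and combine: -4y^2 + 18y - 19


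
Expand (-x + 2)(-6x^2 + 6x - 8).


Distribute each term of the first polynomial:
  (-x)(-6x^2 + 6x - 8) = 6x^3 - 6x^2 + 8x
  (2)(-6x^2 + 6x - 8) = -12x^2 + 12x - 16
Sum: 6x^3 - 18x^2 + 20x - 16


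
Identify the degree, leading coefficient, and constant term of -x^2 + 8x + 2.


Highest power of x is 2, with coefficient -1. Constant term is 2.
Degree = 2, leading coefficient = -1, constant term = 2


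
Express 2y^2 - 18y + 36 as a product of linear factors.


Roots satisfy r1 + r2 = -b/a = 9 and r1*r2 = c/a = 18.
So r1 = 3, r2 = 6.
2y^2 - 18y + 36 = 2(y - r1)(y - r2) = 2(y - 3)(y - 6)


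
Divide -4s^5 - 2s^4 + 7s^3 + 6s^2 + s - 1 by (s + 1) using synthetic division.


Synthetic division with c = -1. Coefficients: -4, -2, 7, 6, 1, -1
Bring down -4.
  -4 * -1 = 4; 4 - 2 = 2
  2 * -1 = -2; -2 + 7 = 5
  5 * -1 = -5; -5 + 6 = 1
  1 * -1 = -1; -1 + 1 = 0
  0 * -1 = 0; 0 - 1 = -1
Quotient: -4s^4 + 2s^3 + 5s^2 + s, Remainder: -1


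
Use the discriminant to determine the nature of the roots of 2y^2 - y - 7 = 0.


D = b^2 - 4ac = (-1)^2 - 4(2)(-7) = 1 + 56 = 57
Since D > 0: two distinct irrational roots


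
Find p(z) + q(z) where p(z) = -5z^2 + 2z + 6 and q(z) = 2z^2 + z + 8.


Align terms by degree and add:
  -5z^2 + 2z + 6
+ 2z^2 + z + 8
= -3z^2 + 3z + 14


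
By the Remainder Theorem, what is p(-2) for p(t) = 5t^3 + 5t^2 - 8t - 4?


By the Remainder Theorem, the remainder equals p(-2):
  5*(-2)^3 = -40
  5*(-2)^2 = 20
  -8*(-2)^1 = 16
  constant: -4
Sum: -40 + 20 + 16 - 4 = -8


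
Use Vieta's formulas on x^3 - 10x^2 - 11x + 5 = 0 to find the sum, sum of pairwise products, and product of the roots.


Monic cubic x^3+bx^2+cx+d=0: sum=-b, pairwise sum=c, product=-d.
b=-10, c=-11, d=5
r1+r2+r3 = 10
r1r2+r1r3+r2r3 = -11
r1r2r3 = -5


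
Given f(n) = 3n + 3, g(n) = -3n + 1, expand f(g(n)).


Substitute g(n) into f:
f(g(n)) = 3*(-3n + 1) + 3
Expand and combine: -9n + 6


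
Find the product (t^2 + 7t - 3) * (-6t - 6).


Distribute each term of the first polynomial:
  (t^2)(-6t - 6) = -6t^3 - 6t^2
  (7t)(-6t - 6) = -42t^2 - 42t
  (-3)(-6t - 6) = 18t + 18
Sum: -6t^3 - 48t^2 - 24t + 18


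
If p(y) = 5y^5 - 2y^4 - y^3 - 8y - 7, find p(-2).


Using direct substitution:
  5 * (-2)^5 = -160
  -2 * (-2)^4 = -32
  -1 * (-2)^3 = 8
  0 * (-2)^2 = 0
  -8 * (-2)^1 = 16
  constant: -7
Sum = -160 - 32 + 8 + 0 + 16 - 7 = -175


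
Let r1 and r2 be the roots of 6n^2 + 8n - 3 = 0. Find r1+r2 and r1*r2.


For an^2+bn+c=0: sum = -b/a, product = c/a.
a=6, b=8, c=-3
Sum = -(8)/6 = -4/3
Product = (-3)/6 = -1/2


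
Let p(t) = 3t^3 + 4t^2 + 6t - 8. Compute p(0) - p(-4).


p(0) = -8
p(-4) = -160
p(0) - p(-4) = -8 + 160 = 152


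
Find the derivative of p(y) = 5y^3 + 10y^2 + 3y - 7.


Apply the power rule term by term:
  d/dy(5y^3) = 15y^2
  d/dy(10y^2) = 20y
  d/dy(3y) = 3
  d/dy(-7) = 0
p'(y) = 15y^2 + 20y + 3


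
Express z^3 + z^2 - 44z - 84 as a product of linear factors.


Try integer roots (divisors of -84). z=-6: p(-6)=0.
Divide out (z + 6): quotient is z^2 - 5z - 14.
Factor the quadratic: (z - 7)(z + 2)
Result: (z + 6)(z - 7)(z + 2)


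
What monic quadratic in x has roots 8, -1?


p(x) = (x - 8)(x + 1)
Expand: x^2 - 7x - 8


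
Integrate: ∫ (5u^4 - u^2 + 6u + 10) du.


Reverse power rule on each term:
  ∫ 5u^4 du = u^5
  ∫ -u^2 du = -(1/3)u^3
  ∫ 6u du = 3u^2
  ∫ 10 du = 10u
F(u) = u^5 - (1/3)u^3 + 3u^2 + 10u + C


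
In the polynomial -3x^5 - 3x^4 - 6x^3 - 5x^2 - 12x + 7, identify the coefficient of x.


Read off the coefficient of x: -12


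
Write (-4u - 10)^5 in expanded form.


Expand (-4u - 10)^5 by repeated multiplication:
  (-4u - 10)^2 = 16u^2 + 80u + 100
  (-4u - 10)^3 = -64u^3 - 480u^2 - 1200u - 1000
  (-4u - 10)^4 = 256u^4 + 2560u^3 + 9600u^2 + 16000u + 10000
= -1024u^5 - 12800u^4 - 64000u^3 - 160000u^2 - 200000u - 100000


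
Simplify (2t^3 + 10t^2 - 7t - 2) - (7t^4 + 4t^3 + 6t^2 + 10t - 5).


Distribute the minus sign:
  (2t^3 + 10t^2 - 7t - 2)
- (7t^4 + 4t^3 + 6t^2 + 10t - 5)
Negate second polynomial: -7t^4 - 4t^3 - 6t^2 - 10t + 5
Add: -7t^4 - 2t^3 + 4t^2 - 17t + 3


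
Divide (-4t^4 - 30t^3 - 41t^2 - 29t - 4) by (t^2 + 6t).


(-4t^4 - 30t^3 - 41t^2 - 29t - 4) / (t^2 + 6t)
Step 1: -4t^2 * (t^2 + 6t) = -4t^4 - 24t^3; subtract.
Step 2: -6t * (t^2 + 6t) = -6t^3 - 36t^2; subtract.
Step 3: -5 * (t^2 + 6t) = -5t^2 - 30t; subtract.
Quotient: -4t^2 - 6t - 5, Remainder: t - 4


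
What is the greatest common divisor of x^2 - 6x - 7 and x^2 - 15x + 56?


Factor each:
  x^2 - 6x - 7 = (x - 7)(x + 1)
  x^2 - 15x + 56 = (x - 7)(x - 8)
Common monic factor: x - 7


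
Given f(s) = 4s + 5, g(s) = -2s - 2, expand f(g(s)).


Substitute g(s) into f:
f(g(s)) = 4*(-2s - 2) + 5
Expand and combine: -8s - 3


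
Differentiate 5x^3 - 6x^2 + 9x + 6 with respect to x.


Apply the power rule term by term:
  d/dx(5x^3) = 15x^2
  d/dx(-6x^2) = -12x
  d/dx(9x) = 9
  d/dx(6) = 0
p'(x) = 15x^2 - 12x + 9


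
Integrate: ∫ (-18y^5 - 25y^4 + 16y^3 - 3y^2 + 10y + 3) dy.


Reverse power rule on each term:
  ∫ -18y^5 dy = -3y^6
  ∫ -25y^4 dy = -5y^5
  ∫ 16y^3 dy = 4y^4
  ∫ -3y^2 dy = -y^3
  ∫ 10y dy = 5y^2
  ∫ 3 dy = 3y
F(y) = -3y^6 - 5y^5 + 4y^4 - y^3 + 5y^2 + 3y + C


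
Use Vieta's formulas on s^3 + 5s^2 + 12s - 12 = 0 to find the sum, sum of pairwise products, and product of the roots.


Monic cubic s^3+bs^2+cs+d=0: sum=-b, pairwise sum=c, product=-d.
b=5, c=12, d=-12
r1+r2+r3 = -5
r1r2+r1r3+r2r3 = 12
r1r2r3 = 12


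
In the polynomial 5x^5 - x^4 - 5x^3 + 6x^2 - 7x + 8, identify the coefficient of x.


Read off the coefficient of x: -7


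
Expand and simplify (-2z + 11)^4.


Expand (-2z + 11)^4 by repeated multiplication:
  (-2z + 11)^2 = 4z^2 - 44z + 121
  (-2z + 11)^3 = -8z^3 + 132z^2 - 726z + 1331
= 16z^4 - 352z^3 + 2904z^2 - 10648z + 14641


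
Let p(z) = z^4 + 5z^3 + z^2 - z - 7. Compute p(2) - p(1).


p(2) = 51
p(1) = -1
p(2) - p(1) = 51 + 1 = 52


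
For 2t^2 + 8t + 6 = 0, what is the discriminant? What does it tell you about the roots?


D = b^2 - 4ac = (8)^2 - 4(2)(6) = 64 - 48 = 16
Since D > 0: two distinct rational roots


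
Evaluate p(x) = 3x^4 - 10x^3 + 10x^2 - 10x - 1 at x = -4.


Using direct substitution:
  3 * (-4)^4 = 768
  -10 * (-4)^3 = 640
  10 * (-4)^2 = 160
  -10 * (-4)^1 = 40
  constant: -1
Sum = 768 + 640 + 160 + 40 - 1 = 1607


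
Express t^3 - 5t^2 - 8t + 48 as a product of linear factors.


Try integer roots (divisors of 48). t=-3: p(-3)=0.
Divide out (t + 3): quotient is t^2 - 8t + 16.
Factor the quadratic: (t - 4)(t - 4)
Result: (t + 3)(t - 4)(t - 4)


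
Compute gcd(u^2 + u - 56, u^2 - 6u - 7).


Factor each:
  u^2 + u - 56 = (u - 7)(u + 8)
  u^2 - 6u - 7 = (u - 7)(u + 1)
Common monic factor: u - 7


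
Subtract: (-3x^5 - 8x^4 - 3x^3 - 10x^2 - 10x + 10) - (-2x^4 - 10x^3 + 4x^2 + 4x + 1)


Distribute the minus sign:
  (-3x^5 - 8x^4 - 3x^3 - 10x^2 - 10x + 10)
- (-2x^4 - 10x^3 + 4x^2 + 4x + 1)
Negate second polynomial: 2x^4 + 10x^3 - 4x^2 - 4x - 1
Add: -3x^5 - 6x^4 + 7x^3 - 14x^2 - 14x + 9


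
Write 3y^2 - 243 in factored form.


Roots satisfy r1 + r2 = -b/a = 0 and r1*r2 = c/a = -81.
So r1 = -9, r2 = 9.
3y^2 - 243 = 3(y - r1)(y - r2) = 3(y + 9)(y - 9)


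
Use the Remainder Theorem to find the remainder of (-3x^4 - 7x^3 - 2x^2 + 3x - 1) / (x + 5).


By the Remainder Theorem, the remainder equals p(-5):
  -3*(-5)^4 = -1875
  -7*(-5)^3 = 875
  -2*(-5)^2 = -50
  3*(-5)^1 = -15
  constant: -1
Sum: -1875 + 875 - 50 - 15 - 1 = -1066


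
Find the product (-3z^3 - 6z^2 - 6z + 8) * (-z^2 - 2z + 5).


Distribute each term of the first polynomial:
  (-3z^3)(-z^2 - 2z + 5) = 3z^5 + 6z^4 - 15z^3
  (-6z^2)(-z^2 - 2z + 5) = 6z^4 + 12z^3 - 30z^2
  (-6z)(-z^2 - 2z + 5) = 6z^3 + 12z^2 - 30z
  (8)(-z^2 - 2z + 5) = -8z^2 - 16z + 40
Sum: 3z^5 + 12z^4 + 3z^3 - 26z^2 - 46z + 40


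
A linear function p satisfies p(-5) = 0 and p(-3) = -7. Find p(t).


p(t) = mt + b. Using p(-5)=0, p(-3)=-7:
m = (0 + 7)/(-5 + 3) = 7/-2 = -7/2
b = 0 - m*(-5) = 0 - 35/2 = -35/2
p(t) = -(7/2)t - (35/2)


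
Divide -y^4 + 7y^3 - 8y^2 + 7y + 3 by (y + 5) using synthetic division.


Synthetic division with c = -5. Coefficients: -1, 7, -8, 7, 3
Bring down -1.
  -1 * -5 = 5; 5 + 7 = 12
  12 * -5 = -60; -60 - 8 = -68
  -68 * -5 = 340; 340 + 7 = 347
  347 * -5 = -1735; -1735 + 3 = -1732
Quotient: -y^3 + 12y^2 - 68y + 347, Remainder: -1732


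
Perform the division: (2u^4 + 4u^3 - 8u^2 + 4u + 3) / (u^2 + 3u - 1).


(2u^4 + 4u^3 - 8u^2 + 4u + 3) / (u^2 + 3u - 1)
Step 1: 2u^2 * (u^2 + 3u - 1) = 2u^4 + 6u^3 - 2u^2; subtract.
Step 2: -2u * (u^2 + 3u - 1) = -2u^3 - 6u^2 + 2u; subtract.
Step 3: 0 * (u^2 + 3u - 1) = 0; subtract.
Quotient: 2u^2 - 2u, Remainder: 2u + 3


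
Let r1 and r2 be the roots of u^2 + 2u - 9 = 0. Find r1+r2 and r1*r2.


For au^2+bu+c=0: sum = -b/a, product = c/a.
a=1, b=2, c=-9
Sum = -(2)/1 = -2
Product = (-9)/1 = -9


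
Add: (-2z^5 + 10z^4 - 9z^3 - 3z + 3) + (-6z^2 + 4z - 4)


Align terms by degree and add:
  -2z^5 + 10z^4 - 9z^3 - 3z + 3
  -6z^2 + 4z - 4
= -2z^5 + 10z^4 - 9z^3 - 6z^2 + z - 1


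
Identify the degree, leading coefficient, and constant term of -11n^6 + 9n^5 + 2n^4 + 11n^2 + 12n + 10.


Highest power of n is 6, with coefficient -11. Constant term is 10.
Degree = 6, leading coefficient = -11, constant term = 10


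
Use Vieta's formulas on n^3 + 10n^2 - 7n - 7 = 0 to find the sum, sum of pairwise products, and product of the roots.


Monic cubic n^3+bn^2+cn+d=0: sum=-b, pairwise sum=c, product=-d.
b=10, c=-7, d=-7
r1+r2+r3 = -10
r1r2+r1r3+r2r3 = -7
r1r2r3 = 7


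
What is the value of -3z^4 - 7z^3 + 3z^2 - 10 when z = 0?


Using direct substitution:
  -3 * (0)^4 = 0
  -7 * (0)^3 = 0
  3 * (0)^2 = 0
  0 * (0)^1 = 0
  constant: -10
Sum = 0 + 0 + 0 + 0 - 10 = -10


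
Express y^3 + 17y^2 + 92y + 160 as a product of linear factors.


Try integer roots (divisors of 160). y=-4: p(-4)=0.
Divide out (y + 4): quotient is y^2 + 13y + 40.
Factor the quadratic: (y + 5)(y + 8)
Result: (y + 4)(y + 5)(y + 8)


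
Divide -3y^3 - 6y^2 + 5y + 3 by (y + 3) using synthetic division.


Synthetic division with c = -3. Coefficients: -3, -6, 5, 3
Bring down -3.
  -3 * -3 = 9; 9 - 6 = 3
  3 * -3 = -9; -9 + 5 = -4
  -4 * -3 = 12; 12 + 3 = 15
Quotient: -3y^2 + 3y - 4, Remainder: 15


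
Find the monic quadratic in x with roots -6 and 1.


p(x) = (x + 6)(x - 1)
Expand: x^2 + 5x - 6


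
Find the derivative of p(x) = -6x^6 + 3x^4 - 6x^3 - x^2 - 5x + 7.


Apply the power rule term by term:
  d/dx(-6x^6) = -36x^5
  d/dx(3x^4) = 12x^3
  d/dx(-6x^3) = -18x^2
  d/dx(-x^2) = -2x
  d/dx(-5x) = -5
  d/dx(7) = 0
p'(x) = -36x^5 + 12x^3 - 18x^2 - 2x - 5


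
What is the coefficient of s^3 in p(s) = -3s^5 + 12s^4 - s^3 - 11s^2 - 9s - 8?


Read off the coefficient of s^3: -1


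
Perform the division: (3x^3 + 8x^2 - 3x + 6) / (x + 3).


(3x^3 + 8x^2 - 3x + 6) / (x + 3)
Step 1: 3x^2 * (x + 3) = 3x^3 + 9x^2; subtract.
Step 2: -x * (x + 3) = -x^2 - 3x; subtract.
Step 3: 0 * (x + 3) = 0; subtract.
Quotient: 3x^2 - x, Remainder: 6


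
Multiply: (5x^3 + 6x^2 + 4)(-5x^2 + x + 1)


Distribute each term of the first polynomial:
  (5x^3)(-5x^2 + x + 1) = -25x^5 + 5x^4 + 5x^3
  (6x^2)(-5x^2 + x + 1) = -30x^4 + 6x^3 + 6x^2
  (4)(-5x^2 + x + 1) = -20x^2 + 4x + 4
Sum: -25x^5 - 25x^4 + 11x^3 - 14x^2 + 4x + 4


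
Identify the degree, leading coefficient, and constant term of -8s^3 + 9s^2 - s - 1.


Highest power of s is 3, with coefficient -8. Constant term is -1.
Degree = 3, leading coefficient = -8, constant term = -1


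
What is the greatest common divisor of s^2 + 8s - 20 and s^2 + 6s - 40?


Factor each:
  s^2 + 8s - 20 = (s + 10)(s - 2)
  s^2 + 6s - 40 = (s + 10)(s - 4)
Common monic factor: s + 10


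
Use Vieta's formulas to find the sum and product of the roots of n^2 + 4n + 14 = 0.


For an^2+bn+c=0: sum = -b/a, product = c/a.
a=1, b=4, c=14
Sum = -(4)/1 = -4
Product = (14)/1 = 14


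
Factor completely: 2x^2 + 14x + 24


Roots satisfy r1 + r2 = -b/a = -7 and r1*r2 = c/a = 12.
So r1 = -4, r2 = -3.
2x^2 + 14x + 24 = 2(x - r1)(x - r2) = 2(x + 4)(x + 3)


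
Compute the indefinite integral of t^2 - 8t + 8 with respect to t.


Reverse power rule on each term:
  ∫ t^2 dt = (1/3)t^3
  ∫ -8t dt = -4t^2
  ∫ 8 dt = 8t
F(t) = (1/3)t^3 - 4t^2 + 8t + C


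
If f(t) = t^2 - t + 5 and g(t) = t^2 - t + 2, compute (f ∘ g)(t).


Substitute g(t) into f:
f(g(t)) = 1*(t^2 - t + 2)^2 + (-1)*(t^2 - t + 2) + 5
(t^2 - t + 2)^2 = t^4 - 2t^3 + 5t^2 - 4t + 4
Expand and combine: t^4 - 2t^3 + 4t^2 - 3t + 7


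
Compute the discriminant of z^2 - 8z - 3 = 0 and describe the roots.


D = b^2 - 4ac = (-8)^2 - 4(1)(-3) = 64 + 12 = 76
Since D > 0: two distinct irrational roots


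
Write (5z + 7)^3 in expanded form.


Expand (5z + 7)^3 by repeated multiplication:
  (5z + 7)^2 = 25z^2 + 70z + 49
= 125z^3 + 525z^2 + 735z + 343


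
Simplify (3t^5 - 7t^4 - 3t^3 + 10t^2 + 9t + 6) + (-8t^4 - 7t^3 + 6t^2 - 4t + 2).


Align terms by degree and add:
  3t^5 - 7t^4 - 3t^3 + 10t^2 + 9t + 6
  -8t^4 - 7t^3 + 6t^2 - 4t + 2
= 3t^5 - 15t^4 - 10t^3 + 16t^2 + 5t + 8


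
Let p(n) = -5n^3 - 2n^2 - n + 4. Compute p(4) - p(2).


p(4) = -352
p(2) = -46
p(4) - p(2) = -352 + 46 = -306


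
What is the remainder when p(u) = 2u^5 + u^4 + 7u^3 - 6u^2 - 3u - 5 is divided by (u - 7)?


By the Remainder Theorem, the remainder equals p(7):
  2*(7)^5 = 33614
  1*(7)^4 = 2401
  7*(7)^3 = 2401
  -6*(7)^2 = -294
  -3*(7)^1 = -21
  constant: -5
Sum: 33614 + 2401 + 2401 - 294 - 21 - 5 = 38096


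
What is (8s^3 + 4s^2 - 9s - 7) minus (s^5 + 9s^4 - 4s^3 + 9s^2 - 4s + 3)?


Distribute the minus sign:
  (8s^3 + 4s^2 - 9s - 7)
- (s^5 + 9s^4 - 4s^3 + 9s^2 - 4s + 3)
Negate second polynomial: -s^5 - 9s^4 + 4s^3 - 9s^2 + 4s - 3
Add: -s^5 - 9s^4 + 12s^3 - 5s^2 - 5s - 10


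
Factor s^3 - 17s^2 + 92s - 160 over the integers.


Try integer roots (divisors of -160). s=8: p(8)=0.
Divide out (s - 8): quotient is s^2 - 9s + 20.
Factor the quadratic: (s - 5)(s - 4)
Result: (s - 8)(s - 5)(s - 4)


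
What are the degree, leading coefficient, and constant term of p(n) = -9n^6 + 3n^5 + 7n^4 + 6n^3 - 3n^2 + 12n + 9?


Highest power of n is 6, with coefficient -9. Constant term is 9.
Degree = 6, leading coefficient = -9, constant term = 9


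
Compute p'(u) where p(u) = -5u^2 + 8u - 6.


Apply the power rule term by term:
  d/du(-5u^2) = -10u
  d/du(8u) = 8
  d/du(-6) = 0
p'(u) = -10u + 8


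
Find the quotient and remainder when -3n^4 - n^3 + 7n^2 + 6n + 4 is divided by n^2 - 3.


(-3n^4 - n^3 + 7n^2 + 6n + 4) / (n^2 - 3)
Step 1: -3n^2 * (n^2 - 3) = -3n^4 + 9n^2; subtract.
Step 2: -n * (n^2 - 3) = -n^3 + 3n; subtract.
Step 3: -2 * (n^2 - 3) = -2n^2 + 6; subtract.
Quotient: -3n^2 - n - 2, Remainder: 3n - 2


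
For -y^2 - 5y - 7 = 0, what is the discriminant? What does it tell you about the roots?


D = b^2 - 4ac = (-5)^2 - 4(-1)(-7) = 25 - 28 = -3
Since D < 0: two complex conjugate roots (no real roots)


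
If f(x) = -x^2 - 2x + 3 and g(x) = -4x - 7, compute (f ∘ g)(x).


Substitute g(x) into f:
f(g(x)) = -1*(-4x - 7)^2 + (-2)*(-4x - 7) + 3
(-4x - 7)^2 = 16x^2 + 56x + 49
Expand and combine: -16x^2 - 48x - 32


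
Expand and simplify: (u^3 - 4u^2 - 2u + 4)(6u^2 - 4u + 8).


Distribute each term of the first polynomial:
  (u^3)(6u^2 - 4u + 8) = 6u^5 - 4u^4 + 8u^3
  (-4u^2)(6u^2 - 4u + 8) = -24u^4 + 16u^3 - 32u^2
  (-2u)(6u^2 - 4u + 8) = -12u^3 + 8u^2 - 16u
  (4)(6u^2 - 4u + 8) = 24u^2 - 16u + 32
Sum: 6u^5 - 28u^4 + 12u^3 - 32u + 32


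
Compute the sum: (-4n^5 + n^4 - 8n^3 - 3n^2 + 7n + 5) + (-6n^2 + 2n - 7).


Align terms by degree and add:
  -4n^5 + n^4 - 8n^3 - 3n^2 + 7n + 5
  -6n^2 + 2n - 7
= -4n^5 + n^4 - 8n^3 - 9n^2 + 9n - 2


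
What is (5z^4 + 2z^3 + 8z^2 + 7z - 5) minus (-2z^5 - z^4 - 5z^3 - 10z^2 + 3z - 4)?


Distribute the minus sign:
  (5z^4 + 2z^3 + 8z^2 + 7z - 5)
- (-2z^5 - z^4 - 5z^3 - 10z^2 + 3z - 4)
Negate second polynomial: 2z^5 + z^4 + 5z^3 + 10z^2 - 3z + 4
Add: 2z^5 + 6z^4 + 7z^3 + 18z^2 + 4z - 1


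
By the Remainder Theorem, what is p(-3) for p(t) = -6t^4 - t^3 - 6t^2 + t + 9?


By the Remainder Theorem, the remainder equals p(-3):
  -6*(-3)^4 = -486
  -1*(-3)^3 = 27
  -6*(-3)^2 = -54
  1*(-3)^1 = -3
  constant: 9
Sum: -486 + 27 - 54 - 3 + 9 = -507


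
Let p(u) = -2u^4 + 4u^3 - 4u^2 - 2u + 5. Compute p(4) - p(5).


p(4) = -323
p(5) = -855
p(4) - p(5) = -323 + 855 = 532


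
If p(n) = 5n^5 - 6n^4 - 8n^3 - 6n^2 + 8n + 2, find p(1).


Using direct substitution:
  5 * (1)^5 = 5
  -6 * (1)^4 = -6
  -8 * (1)^3 = -8
  -6 * (1)^2 = -6
  8 * (1)^1 = 8
  constant: 2
Sum = 5 - 6 - 8 - 6 + 8 + 2 = -5


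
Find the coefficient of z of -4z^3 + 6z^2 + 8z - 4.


Read off the coefficient of z: 8


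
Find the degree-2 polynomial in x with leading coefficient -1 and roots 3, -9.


p(x) = -(x - 3)(x + 9)
Expand: -x^2 - 6x + 27


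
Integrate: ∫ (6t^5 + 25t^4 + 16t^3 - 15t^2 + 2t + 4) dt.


Reverse power rule on each term:
  ∫ 6t^5 dt = t^6
  ∫ 25t^4 dt = 5t^5
  ∫ 16t^3 dt = 4t^4
  ∫ -15t^2 dt = -5t^3
  ∫ 2t dt = t^2
  ∫ 4 dt = 4t
F(t) = t^6 + 5t^5 + 4t^4 - 5t^3 + t^2 + 4t + C


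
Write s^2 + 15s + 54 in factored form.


Roots satisfy r1 + r2 = -b/a = -15 and r1*r2 = c/a = 54.
So r1 = -6, r2 = -9.
s^2 + 15s + 54 = (s - r1)(s - r2) = (s + 6)(s + 9)


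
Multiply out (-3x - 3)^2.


Expand (-3x - 3)^2 by repeated multiplication:
= 9x^2 + 18x + 9
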